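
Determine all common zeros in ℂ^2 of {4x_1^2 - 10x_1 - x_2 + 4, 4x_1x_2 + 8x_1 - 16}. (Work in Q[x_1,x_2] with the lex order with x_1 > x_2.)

Compute a lex Gröbner basis by Buchberger's algorithm.
f_1 = 4x_1^2 - 10x_1 - x_2 + 4, LT = x_1^2.
f_2 = 4x_1x_2 + 8x_1 - 16, LT = x_1x_2.

S(f_1,f_2): lcm = x_1^2x_2. S = -2x_1^2 - 5/2x_1x_2 + 4x_1 - 1/4x_2^2 + x_2.
  leading term x_1^2: subtract (-1/2)·f_1 from -2x_1^2 - 5/2x_1x_2 + 4x_1 - 1/4x_2^2 + x_2 → -5/2x_1x_2 - x_1 - 1/4x_2^2 + 1/2x_2 + 2
  leading term x_1x_2: subtract (-5/8)·f_2 from -5/2x_1x_2 - x_1 - 1/4x_2^2 + 1/2x_2 + 2 → 4x_1 - 1/4x_2^2 + 1/2x_2 - 8
  leading term x_1: no divisor's leading term divides it; move 4x_1 to the remainder.
  leading term x_2^2: no divisor's leading term divides it; move -1/4x_2^2 to the remainder.
  leading term x_2: no divisor's leading term divides it; move 1/2x_2 to the remainder.
  leading term 1: no divisor's leading term divides it; move -8 to the remainder.
  remainder 4x_1 - 1/4x_2^2 + 1/2x_2 - 8 ≠ 0; add h_3 = 4x_1 - 1/4x_2^2 + 1/2x_2 - 8 to the basis.

S(f_2,h_3): lcm = x_1x_2. S = 2x_1 + 1/16x_2^3 - 1/8x_2^2 + 2x_2 - 4.
  leading term x_1: subtract (1/2)·h_3 from 2x_1 + 1/16x_2^3 - 1/8x_2^2 + 2x_2 - 4 → 1/16x_2^3 + 7/4x_2
  leading term x_2^3: no divisor's leading term divides it; move 1/16x_2^3 to the remainder.
  leading term x_2: no divisor's leading term divides it; move 7/4x_2 to the remainder.
  remainder 1/16x_2^3 + 7/4x_2 ≠ 0; add h_4 = 1/16x_2^3 + 7/4x_2 to the basis.

The other S-polynomials (S(f_1,h_3), S(f_1,h_4), S(f_2,h_4), S(h_3,h_4)) all reduce to 0 modulo the current basis, so we have a Gröbner basis.
Inter-reduce: drop elements whose leading term is divisible by another's, tail-reduce, and make monic.
Reduced Gröbner basis: {x_1 - 1/16x_2^2 + 1/8x_2 - 2, x_2^3 + 28x_2}.

A lex Gröbner basis eliminates variables successively. Here x_2^3 + 28x_2 depends only on x_2, with roots {0, -2*sqrt(7)*I, 2*sqrt(7)*I}; lifting each root through the earlier basis elements recovers the full solutions.
  x_2 = 0: the earlier basis element becomes x_1 - 2 = 0, giving x_1 = 2 — point (2, 0).
  x_2 = -2*sqrt(7)*I: the earlier basis element becomes x_1 - 1/4 - sqrt(7)*I/4 = 0, giving x_1 = 1/4 + sqrt(7)*I/4 — point (1/4 + sqrt(7)*I/4, -2*sqrt(7)*I).
  x_2 = 2*sqrt(7)*I: the earlier basis element becomes x_1 - 1/4 + sqrt(7)*I/4 = 0, giving x_1 = 1/4 - sqrt(7)*I/4 — point (1/4 - sqrt(7)*I/4, 2*sqrt(7)*I).
This is the nonlinear analogue of row-reducing a linear system.

{(2, 0), (1/4 + sqrt(7)*I/4, -2*sqrt(7)*I), (1/4 - sqrt(7)*I/4, 2*sqrt(7)*I)}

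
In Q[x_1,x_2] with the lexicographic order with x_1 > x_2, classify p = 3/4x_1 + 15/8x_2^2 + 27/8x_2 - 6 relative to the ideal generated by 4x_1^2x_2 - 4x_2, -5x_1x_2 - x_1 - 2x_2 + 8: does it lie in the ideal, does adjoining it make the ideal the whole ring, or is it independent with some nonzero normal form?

First compute the reduced Gröbner basis of I by Buchberger's algorithm.
f_1 = 4x_1^2x_2 - 4x_2, LT = x_1^2x_2.
f_2 = -5x_1x_2 - x_1 - 2x_2 + 8, LT = x_1x_2.

S(f_1,f_2): lcm = x_1^2x_2. S = -1/5x_1^2 - 2/5x_1x_2 + 8/5x_1 - x_2.
  reduce S modulo (f_1, f_2):
  remainder -1/5x_1^2 + 42/25x_1 - 21/25x_2 - 16/25 ≠ 0; add h_3 = -1/5x_1^2 + 42/25x_1 - 21/25x_2 - 16/25 to the basis.

S(f_1,h_3): lcm = x_1^2x_2. S = 42/5x_1x_2 - 21/5x_2^2 - 21/5x_2.
  reduce S modulo (f_1, f_2, h_3):
  remainder -42/25x_1 - 21/5x_2^2 - 189/25x_2 + 336/25 ≠ 0; add h_4 = -42/25x_1 - 21/5x_2^2 - 189/25x_2 + 336/25 to the basis.

S(f_1,h_4): lcm = x_1^2x_2. S = -5/2x_1x_2^3 - 9/2x_1x_2^2 + 8x_1x_2 - x_2.
  reduce S modulo (f_1, f_2, h_3, h_4):
  remainder x_2^3 + 2x_2^2 - 3x_2 ≠ 0; add h_5 = x_2^3 + 2x_2^2 - 3x_2 to the basis.

The other S-polynomials (S(f_2,h_3), S(f_2,h_4), S(h_3,h_4), S(f_1,h_5), S(f_2,h_5), S(h_3,h_5), S(h_4,h_5)) all reduce to 0 modulo the current basis, so we have a Gröbner basis.
Inter-reduce: drop elements whose leading term is divisible by another's, tail-reduce, and make monic.
Reduced Gröbner basis: {x_1 + 5/2x_2^2 + 9/2x_2 - 8, x_2^3 + 2x_2^2 - 3x_2}.
Label its elements g_1 = x_1 + 5/2x_2^2 + 9/2x_2 - 8, g_2 = x_2^3 + 2x_2^2 - 3x_2.

Reduce p = 3/4x_1 + 15/8x_2^2 + 27/8x_2 - 6 modulo G:
  leading term x_1: subtract (3/4)·g_1 from 3/4x_1 + 15/8x_2^2 + 27/8x_2 - 6 → 0
  normal form = 0.
Since the normal form is 0, p ∈ I.

3/4x_1 + 15/8x_2^2 + 27/8x_2 - 6 lies in I (it reduces to 0).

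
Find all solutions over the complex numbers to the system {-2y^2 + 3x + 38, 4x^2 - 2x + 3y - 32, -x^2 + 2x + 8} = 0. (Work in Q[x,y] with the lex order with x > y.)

Compute a lex Gröbner basis by Buchberger's algorithm.
f_1 = 3x - 2y^2 + 38, LT = x.
f_2 = 4x^2 - 2x + 3y - 32, LT = x^2.
f_3 = -x^2 + 2x + 8, LT = x^2.

S(f_1,f_2): lcm = x^2. S = -2/3xy^2 + 79/6x - 3/4y + 8.
  leading term xy^2: subtract (-2/9y^2)·f_1 from -2/3xy^2 + 79/6x - 3/4y + 8 → 79/6x - 4/9y^4 + 76/9y^2 - 3/4y + 8
  leading term x: subtract (79/18)·f_1 from 79/6x - 4/9y^4 + 76/9y^2 - 3/4y + 8 → -4/9y^4 + 155/9y^2 - 3/4y - 1429/9
  leading term y^4: no divisor's leading term divides it; move -4/9y^4 to the remainder.
  leading term y^2: no divisor's leading term divides it; move 155/9y^2 to the remainder.
  leading term y: no divisor's leading term divides it; move -3/4y to the remainder.
  leading term 1: no divisor's leading term divides it; move -1429/9 to the remainder.
  remainder -4/9y^4 + 155/9y^2 - 3/4y - 1429/9 ≠ 0; add h_4 = -4/9y^4 + 155/9y^2 - 3/4y - 1429/9 to the basis.

S(f_1,f_3): lcm = x^2. S = -2/3xy^2 + 44/3x + 8.
  leading term xy^2: subtract (-2/9y^2)·f_1 from -2/3xy^2 + 44/3x + 8 → 44/3x - 4/9y^4 + 76/9y^2 + 8
  leading term x: subtract (44/9)·f_1 from 44/3x - 4/9y^4 + 76/9y^2 + 8 → -4/9y^4 + 164/9y^2 - 1600/9
  leading term y^4: subtract (1)·h_4 from -4/9y^4 + 164/9y^2 - 1600/9 → y^2 + 3/4y - 19
  leading term y^2: no divisor's leading term divides it; move y^2 to the remainder.
  leading term y: no divisor's leading term divides it; move 3/4y to the remainder.
  leading term 1: no divisor's leading term divides it; move -19 to the remainder.
  remainder y^2 + 3/4y - 19 ≠ 0; add h_5 = y^2 + 3/4y - 19 to the basis.

S(h_4,h_5): lcm = y^4. S = -3/4y^3 - 79/4y^2 + 27/16y + 1429/4.
  leading term y^3: subtract (-3/4y)·h_5 from -3/4y^3 - 79/4y^2 + 27/16y + 1429/4 → -307/16y^2 - 201/16y + 1429/4
  leading term y^2: subtract (-307/16)·h_5 from -307/16y^2 - 201/16y + 1429/4 → 117/64y - 117/16
  leading term y: no divisor's leading term divides it; move 117/64y to the remainder.
  leading term 1: no divisor's leading term divides it; move -117/16 to the remainder.
  remainder 117/64y - 117/16 ≠ 0; add h_6 = 117/64y - 117/16 to the basis.

The other S-polynomials (S(f_2,f_3), S(f_1,h_4), S(f_2,h_4), S(f_3,h_4), S(f_1,h_5), S(f_2,h_5), S(f_3,h_5), S(f_1,h_6), S(f_2,h_6), S(f_3,h_6), S(h_4,h_6), S(h_5,h_6)) all reduce to 0 modulo the current basis, so we have a Gröbner basis.
Inter-reduce: drop elements whose leading term is divisible by another's, tail-reduce, and make monic.
Reduced Gröbner basis: {x + 2, y - 4}.

From the last basis element, y - 4 = 0, so y takes values in {4}. Each choice, substituted upward through the basis, yields the corresponding point(s) of the solution set.
  y = 4: the earlier basis element becomes x + 2 = 0, giving x = -2 — point (-2, 4).

{(-2, 4)}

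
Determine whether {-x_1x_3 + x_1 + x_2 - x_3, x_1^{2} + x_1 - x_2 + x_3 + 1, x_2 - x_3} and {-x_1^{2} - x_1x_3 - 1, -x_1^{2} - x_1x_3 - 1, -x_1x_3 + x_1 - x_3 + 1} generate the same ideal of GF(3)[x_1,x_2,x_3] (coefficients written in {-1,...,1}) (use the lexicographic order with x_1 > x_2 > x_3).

Equality of ideals is decidable: compute both reduced Gröbner bases (unique for the ordering) and check whether they agree.
Buchberger on the first generating set:
f_1 = -x_1x_3 + x_1 + x_2 - x_3, LT = x_1x_3.
f_2 = x_1^{2} + x_1 - x_2 + x_3 + 1, LT = x_1^{2}.
f_3 = x_2 - x_3, LT = x_2.

S(f_1,f_2): lcm = x_1^{2}x_3. S = -x_1^{2} - x_1x_2 + x_2x_3 - x_3^{2} - x_3.
  reduce S modulo (f_1, f_2, f_3):
  remainder -x_3 + 1 ≠ 0; add g_4 = -x_3 + 1 to the basis.

The other S-polynomials (S(f_1,f_3), S(f_2,f_3), S(f_1,g_4), S(f_2,g_4), S(f_3,g_4)) all reduce to 0 modulo the current basis, so we have a Gröbner basis.
Inter-reduce: drop elements whose leading term is divisible by another's, tail-reduce, and make monic.
Reduced Gröbner basis: {x_1^{2} + x_1 + 1, x_2 - 1, x_3 - 1}.

Buchberger on the second generating set:
h_1 = -x_1^{2} - x_1x_3 - 1, LT = x_1^{2}.
h_2 = -x_1^{2} - x_1x_3 - 1, LT = x_1^{2}.
h_3 = -x_1x_3 + x_1 - x_3 + 1, LT = x_1x_3.

S(h_1,h_3): lcm = x_1^{2}x_3. S = x_1^{2} + x_1x_3^{2} - x_1x_3 + x_1 + x_3.
  reduce S modulo (h_1, h_2, h_3):
  remainder -x_3^{2} + 1 ≠ 0; add k_4 = -x_3^{2} + 1 to the basis.

The other S-polynomials (S(h_1,h_2), S(h_2,h_3), S(h_1,k_4), S(h_2,k_4), S(h_3,k_4)) all reduce to 0 modulo the current basis, so we have a Gröbner basis.
Inter-reduce: drop elements whose leading term is divisible by another's, tail-reduce, and make monic.
Reduced Gröbner basis: {x_1^{2} + x_1 - x_3 - 1, x_1x_3 - x_1 + x_3 - 1, x_3^{2} - 1}.

The bases are distinct; the ideals are different.
The choice of monomial ordering does not affect the verdict — as long as both bases are computed under the same ordering, their equality decides ideal equality.

No, the ideals differ.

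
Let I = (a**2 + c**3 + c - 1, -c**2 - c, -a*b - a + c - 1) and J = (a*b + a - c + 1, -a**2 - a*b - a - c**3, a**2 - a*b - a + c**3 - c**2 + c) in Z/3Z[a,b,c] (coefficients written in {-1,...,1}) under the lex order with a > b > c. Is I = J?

No, the ideals differ.

Since reduced Gröbner bases are canonical representatives of ideals under a given ordering, it suffices to compute and compare them.
Buchberger on the first generating set:
f_1 = a**2 + c**3 + c - 1, LT = a**2.
f_2 = -c**2 - c, LT = c**2.
f_3 = -a*b - a + c - 1, LT = a*b.

S(f_1,f_3): lcm = a**2*b. S = -a**2 + a*c - a + b*c**3 + b*c - b.
  reduce S modulo (f_1, f_2, f_3):
  remainder a*c - a - b*c - b - c - 1 ≠ 0; add g_4 = a*c - a - b*c - b - c - 1 to the basis.

S(f_2,g_4): lcm = a*c**2. S = -a*c + b*c**2 + b*c + c**2 + c.
  reduce S modulo (f_1, f_2, f_3, g_4):
  remainder -a - b*c - b - c - 1 ≠ 0; add g_5 = -a - b*c - b - c - 1 to the basis.

S(f_3,g_4): lcm = a*b*c. S = a*b + a*c + b**2*c + b**2 + b*c + b - c**2 + c.
  reduce S modulo (f_1, f_2, f_3, g_4, g_5):
  remainder b**2*c + b**2 - b*c - b + c ≠ 0; add g_6 = b**2*c + b**2 - b*c - b + c to the basis.

S(f_3,g_5): lcm = a*b. S = a - b**2*c - b**2 - b*c - b - c + 1.
  reduce S modulo (f_1, f_2, f_3, g_4, g_5, g_6):
  remainder -c ≠ 0; add g_7 = -c to the basis.

S(g_6,g_7): lcm = b**2*c. S = b**2 - b*c - b + c.
  reduce S modulo (f_1, f_2, f_3, g_4, g_5, g_6, g_7):
  remainder b**2 - b ≠ 0; add g_8 = b**2 - b to the basis.

The other S-polynomials (S(f_1,f_2), S(f_2,f_3), S(f_1,g_4), S(f_1,g_5), S(f_2,g_5), S(g_4,g_5), S(f_1,g_6), S(f_2,g_6), S(f_3,g_6), S(g_4,g_6), S(g_5,g_6), S(f_1,g_7), S(f_2,g_7), S(f_3,g_7), S(g_4,g_7), S(g_5,g_7), S(f_1,g_8), S(f_2,g_8), S(f_3,g_8), S(g_4,g_8), S(g_5,g_8), S(g_6,g_8), S(g_7,g_8)) all reduce to 0 modulo the current basis, so we have a Gröbner basis.
Inter-reduce: drop elements whose leading term is divisible by another's, tail-reduce, and make monic.
Reduced Gröbner basis: {a + b + 1, b**2 - b, c}.

Buchberger on the second generating set:
h_1 = a*b + a - c + 1, LT = a*b.
h_2 = -a**2 - a*b - a - c**3, LT = a**2.
h_3 = a**2 - a*b - a + c**3 - c**2 + c, LT = a**2.

S(h_1,h_2): lcm = a**2*b. S = a**2 - a*b**2 - a*b - a*c + a - b*c**3.
  reduce S modulo (h_1, h_2, h_3):
  remainder -a*c + a - b*c**3 - b*c + b - c**3 - c + 1 ≠ 0; add k_4 = -a*c + a - b*c**3 - b*c + b - c**3 - c + 1 to the basis.

S(h_1,h_3): lcm = a**2*b. S = a**2 + a*b**2 + a*b - a*c + a - b*c**3 + b*c**2 - b*c.
  reduce S modulo (h_1, h_2, h_3, k_4):
  remainder b*c**2 + b*c + b ≠ 0; add k_5 = b*c**2 + b*c + b to the basis.

S(h_2,h_3): lcm = a**2. S = -a*b - a + c**2 - c.
  reduce S modulo (h_1, h_2, h_3, k_4, k_5):
  remainder c**2 + c + 1 ≠ 0; add k_6 = c**2 + c + 1 to the basis.

S(h_1,k_4): lcm = a*b*c. S = a*b + a*c - b**2*c**3 - b**2*c + b**2 - b*c**3 - b*c + b - c**2 + c.
  reduce S modulo (h_1, h_2, h_3, k_4, k_5, k_6):
  remainder -b**2*c + b*c - c ≠ 0; add k_7 = -b**2*c + b*c - c to the basis.

S(h_1,k_5): lcm = a*b*c**2. S = -a*b*c - a*b + a*c**2 - c**3 + c**2.
  reduce S modulo (h_1, h_2, h_3, k_4, k_5, k_6, k_7):
  remainder -b*c + b - c + 1 ≠ 0; add k_8 = -b*c + b - c + 1 to the basis.

S(k_4,k_5): lcm = a*b*c**2. S = a*b*c - a*b + b**2*c**4 + b**2*c**2 - b**2*c + b*c**4 + b*c**2 - b*c.
  reduce S modulo (h_1, h_2, h_3, k_4, k_5, k_6, k_7, k_8):
  remainder -b**2 + b - 1 ≠ 0; add k_9 = -b**2 + b - 1 to the basis.

The other S-polynomials (S(h_2,k_4), S(h_3,k_4), S(h_2,k_5), S(h_3,k_5), S(h_1,k_6), S(h_2,k_6), S(h_3,k_6), S(k_4,k_6), S(k_5,k_6), S(h_1,k_7), S(h_2,k_7), S(h_3,k_7), S(k_4,k_7), S(k_5,k_7), S(k_6,k_7), S(h_1,k_8), S(h_2,k_8), S(h_3,k_8), S(k_4,k_8), S(k_5,k_8), S(k_6,k_8), S(k_7,k_8), S(h_1,k_9), S(h_2,k_9), S(h_3,k_9), S(k_4,k_9), S(k_5,k_9), S(k_6,k_9), S(k_7,k_9), S(k_8,k_9)) all reduce to 0 modulo the current basis, so we have a Gröbner basis.
Inter-reduce: drop elements whose leading term is divisible by another's, tail-reduce, and make monic.
Reduced Gröbner basis: {a**2 + c, a*b + a - c + 1, a*c - a + b + 1, b**2 - b + 1, b*c - b + c - 1, c**2 + c + 1}.

Since the reduced bases disagree, the two ideals are not the same.
The choice of monomial ordering does not affect the verdict — as long as both bases are computed under the same ordering, their equality decides ideal equality.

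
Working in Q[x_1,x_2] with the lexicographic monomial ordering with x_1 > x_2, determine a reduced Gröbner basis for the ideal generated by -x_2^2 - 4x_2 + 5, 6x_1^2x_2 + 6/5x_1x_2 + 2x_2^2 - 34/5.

f_1 = -x_2^2 - 4x_2 + 5, LT = x_2^2.
f_2 = 6x_1^2x_2 + 6/5x_1x_2 + 2x_2^2 - 34/5, LT = x_1^2x_2.

S(f_1,f_2): lcm = x_1^2x_2^2. S = 4x_1^2x_2 - 5x_1^2 - 1/5x_1x_2^2 - 1/3x_2^3 + 17/15x_2.
  leading term x_1^2x_2: subtract (2/3)·f_2 from 4x_1^2x_2 - 5x_1^2 - 1/5x_1x_2^2 - 1/3x_2^3 + 17/15x_2 → -5x_1^2 - 1/5x_1x_2^2 - 4/5x_1x_2 - 1/3x_2^3 - 4/3x_2^2 + 17/15x_2 + 68/15
  leading term x_1^2: no divisor's leading term divides it; move -5x_1^2 to the remainder.
  leading term x_1x_2^2: subtract (1/5x_1)·f_1 from -1/5x_1x_2^2 - 4/5x_1x_2 - 1/3x_2^3 - 4/3x_2^2 + 17/15x_2 + 68/15 → -x_1 - 1/3x_2^3 - 4/3x_2^2 + 17/15x_2 + 68/15
  leading term x_1: no divisor's leading term divides it; move -x_1 to the remainder.
  leading term x_2^3: subtract (1/3x_2)·f_1 from -1/3x_2^3 - 4/3x_2^2 + 17/15x_2 + 68/15 → -8/15x_2 + 68/15
  leading term x_2: no divisor's leading term divides it; move -8/15x_2 to the remainder.
  leading term 1: no divisor's leading term divides it; move 68/15 to the remainder.
  remainder -5x_1^2 - x_1 - 8/15x_2 + 68/15 ≠ 0; add g_3 = -5x_1^2 - x_1 - 8/15x_2 + 68/15 to the basis.

The other S-polynomials (S(f_1,g_3), S(f_2,g_3)) all reduce to 0 modulo the current basis, so we have a Gröbner basis.
Inter-reduce: drop elements whose leading term is divisible by another's, tail-reduce, and make monic.

G = {x_1^2 + 1/5x_1 + 8/75x_2 - 68/75, x_2^2 + 4x_2 - 5}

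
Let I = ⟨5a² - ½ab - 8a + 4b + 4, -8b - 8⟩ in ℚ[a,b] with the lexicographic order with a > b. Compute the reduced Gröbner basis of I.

G = {a² - 3/2a, b + 1}

f_1 = 5a² - ½ab - 8a + 4b + 4, LT = a².
f_2 = -8b - 8, LT = b.

The S-polynomials (S(f_1,f_2)) all reduce to 0 modulo the current basis, so we have a Gröbner basis.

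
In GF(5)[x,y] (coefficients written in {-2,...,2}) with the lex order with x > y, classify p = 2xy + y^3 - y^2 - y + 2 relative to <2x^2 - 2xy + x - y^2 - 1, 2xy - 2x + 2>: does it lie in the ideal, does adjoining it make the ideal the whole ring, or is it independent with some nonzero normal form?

First compute the reduced Gröbner basis of I by Buchberger's algorithm.
f_1 = 2x^2 - 2xy + x - y^2 - 1, LT = x^2.
f_2 = 2xy - 2x + 2, LT = xy.

S(f_1,f_2): lcm = x^2y. S = x^2 - xy^2 - 2xy - x + 2y^3 + 2y.
  leading term x^2: subtract (-2)·f_1 from x^2 - xy^2 - 2xy - x + 2y^3 + 2y → -xy^2 - xy + x + 2y^3 - 2y^2 + 2y - 2
  leading term xy^2: subtract (2y)·f_2 from -xy^2 - xy + x + 2y^3 - 2y^2 + 2y - 2 → -2xy + x + 2y^3 - 2y^2 - 2y - 2
  leading term xy: subtract (-1)·f_2 from -2xy + x + 2y^3 - 2y^2 - 2y - 2 → -x + 2y^3 - 2y^2 - 2y
  leading term x: no divisor's leading term divides it; move -x to the remainder.
  leading term y^3: no divisor's leading term divides it; move 2y^3 to the remainder.
  leading term y^2: no divisor's leading term divides it; move -2y^2 to the remainder.
  leading term y: no divisor's leading term divides it; move -2y to the remainder.
  remainder -x + 2y^3 - 2y^2 - 2y ≠ 0; add h_3 = -x + 2y^3 - 2y^2 - 2y to the basis.

S(f_1,h_3): lcm = x^2. S = 2xy^3 - 2xy^2 + 2xy - 2x + 2y^2 + 2.
  leading term xy^3: subtract (y^2)·f_2 from 2xy^3 - 2xy^2 + 2xy - 2x + 2y^2 + 2 → 2xy - 2x + 2
  leading term xy: subtract (1)·f_2 from 2xy - 2x + 2 → 0
  remainder 0.

S(f_2,h_3): lcm = xy. S = -x + 2y^4 - 2y^3 - 2y^2 + 1.
  leading term x: subtract (1)·h_3 from -x + 2y^4 - 2y^3 - 2y^2 + 1 → 2y^4 + y^3 + 2y + 1
  leading term y^4: no divisor's leading term divides it; move 2y^4 to the remainder.
  leading term y^3: no divisor's leading term divides it; move y^3 to the remainder.
  leading term y: no divisor's leading term divides it; move 2y to the remainder.
  leading term 1: no divisor's leading term divides it; move 1 to the remainder.
  remainder 2y^4 + y^3 + 2y + 1 ≠ 0; add h_4 = 2y^4 + y^3 + 2y + 1 to the basis.

S(f_1,h_4): leading monomials are coprime, so the S-polynomial reduces to 0 (Buchberger's first criterion).
S(f_2,h_4): lcm = xy^4. S = xy^3 - xy + 2x + y^3.
  leading term xy^3: subtract (-2y^2)·f_2 from xy^3 - xy + 2x + y^3 → xy^2 - xy + 2x + y^3 - y^2
  leading term xy^2: subtract (-2y)·f_2 from xy^2 - xy + 2x + y^3 - y^2 → 2x + y^3 - y^2 - y
  leading term x: subtract (-2)·h_3 from 2x + y^3 - y^2 - y → 0
  remainder 0.

S(h_3,h_4): leading monomials are coprime, so the S-polynomial reduces to 0 (Buchberger's first criterion).
Every S-polynomial of the final basis reduces to 0, so we have a Gröbner basis.
Inter-reduce: drop elements whose leading term is divisible by another's, tail-reduce, and make monic.
Reduced Gröbner basis: {x - 2y^3 + 2y^2 + 2y, y^4 - 2y^3 + y - 2}.
Label its elements g_1 = x - 2y^3 + 2y^2 + 2y, g_2 = y^4 - 2y^3 + y - 2.

Reduce p = 2xy + y^3 - y^2 - y + 2 modulo G:
  leading term xy: subtract (2y)·g_1 from 2xy + y^3 - y^2 - y + 2 → -y^4 + 2y^3 - y + 2
  leading term y^4: subtract (-1)·g_2 from -y^4 + 2y^3 - y + 2 → 0
  normal form = 0.
Since the normal form is 0, p ∈ I.

2xy + y^3 - y^2 - y + 2 lies in I (it reduces to 0).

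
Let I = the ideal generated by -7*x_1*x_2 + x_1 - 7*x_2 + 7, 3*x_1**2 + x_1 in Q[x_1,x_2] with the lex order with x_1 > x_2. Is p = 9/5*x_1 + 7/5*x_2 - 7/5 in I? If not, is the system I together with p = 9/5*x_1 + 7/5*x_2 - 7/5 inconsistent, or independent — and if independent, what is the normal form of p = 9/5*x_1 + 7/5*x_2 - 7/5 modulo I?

9/5*x_1 + 7/5*x_2 - 7/5 lies in I (it reduces to 0).

First compute the reduced Gröbner basis of I by Buchberger's algorithm.
f_1 = -7*x_1*x_2 + x_1 - 7*x_2 + 7, LT = x_1*x_2.
f_2 = 3*x_1**2 + x_1, LT = x_1**2.

S(f_1,f_2): lcm = x_1**2*x_2. S = -1/7*x_1**2 + 2/3*x_1*x_2 - x_1.
  leading term x_1**2: subtract (-1/21)·f_2 from -1/7*x_1**2 + 2/3*x_1*x_2 - x_1 → 2/3*x_1*x_2 - 20/21*x_1
  leading term x_1*x_2: subtract (-2/21)·f_1 from 2/3*x_1*x_2 - 20/21*x_1 → -6/7*x_1 - 2/3*x_2 + 2/3
  leading term x_1: no divisor's leading term divides it; move -6/7*x_1 to the remainder.
  leading term x_2: no divisor's leading term divides it; move -2/3*x_2 to the remainder.
  leading term 1: no divisor's leading term divides it; move 2/3 to the remainder.
  remainder -6/7*x_1 - 2/3*x_2 + 2/3 ≠ 0; add h_3 = -6/7*x_1 - 2/3*x_2 + 2/3 to the basis.

S(f_1,h_3): lcm = x_1*x_2. S = -1/7*x_1 - 7/9*x_2**2 + 16/9*x_2 - 1.
  leading term x_1: subtract (1/6)·h_3 from -1/7*x_1 - 7/9*x_2**2 + 16/9*x_2 - 1 → -7/9*x_2**2 + 17/9*x_2 - 10/9
  leading term x_2**2: no divisor's leading term divides it; move -7/9*x_2**2 to the remainder.
  leading term x_2: no divisor's leading term divides it; move 17/9*x_2 to the remainder.
  leading term 1: no divisor's leading term divides it; move -10/9 to the remainder.
  remainder -7/9*x_2**2 + 17/9*x_2 - 10/9 ≠ 0; add h_4 = -7/9*x_2**2 + 17/9*x_2 - 10/9 to the basis.

S(f_2,h_3): lcm = x_1**2. S = -7/9*x_1*x_2 + 10/9*x_1.
  leading term x_1*x_2: subtract (1/9)·f_1 from -7/9*x_1*x_2 + 10/9*x_1 → x_1 + 7/9*x_2 - 7/9
  leading term x_1: subtract (-7/6)·h_3 from x_1 + 7/9*x_2 - 7/9 → 0
  remainder 0.

S(f_1,h_4): lcm = x_1*x_2**2. S = 16/7*x_1*x_2 - 10/7*x_1 + x_2**2 - x_2.
  leading term x_1*x_2: subtract (-16/49)·f_1 from 16/7*x_1*x_2 - 10/7*x_1 + x_2**2 - x_2 → -54/49*x_1 + x_2**2 - 23/7*x_2 + 16/7
  leading term x_1: subtract (9/7)·h_3 from -54/49*x_1 + x_2**2 - 23/7*x_2 + 16/7 → x_2**2 - 17/7*x_2 + 10/7
  leading term x_2**2: subtract (-9/7)·h_4 from x_2**2 - 17/7*x_2 + 10/7 → 0
  remainder 0.

S(f_2,h_4): leading monomials are coprime, so the S-polynomial reduces to 0 (Buchberger's first criterion).
S(h_3,h_4): leading monomials are coprime, so the S-polynomial reduces to 0 (Buchberger's first criterion).
Every S-polynomial of the final basis reduces to 0, so we have a Gröbner basis.
Inter-reduce: drop elements whose leading term is divisible by another's, tail-reduce, and make monic.
Reduced Gröbner basis: {x_1 + 7/9*x_2 - 7/9, x_2**2 - 17/7*x_2 + 10/7}.
Label its elements g_1 = x_1 + 7/9*x_2 - 7/9, g_2 = x_2**2 - 17/7*x_2 + 10/7.

Reduce p = 9/5*x_1 + 7/5*x_2 - 7/5 modulo G:
  leading term x_1: subtract (9/5)·g_1 from 9/5*x_1 + 7/5*x_2 - 7/5 → 0
  normal form = 0.
Since the normal form is 0, p ∈ I.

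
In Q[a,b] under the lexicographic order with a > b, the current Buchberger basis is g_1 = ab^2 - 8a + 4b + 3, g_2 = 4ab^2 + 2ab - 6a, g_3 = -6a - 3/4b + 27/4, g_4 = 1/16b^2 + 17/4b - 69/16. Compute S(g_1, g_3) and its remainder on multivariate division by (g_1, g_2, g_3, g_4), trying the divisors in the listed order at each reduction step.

S(g_1, g_3) = -8a - 1/8b^3 + 9/8b^2 + 4b + 3; remainder on division = -5265/8b + 5265/8.

lcm(LM(g_1), LM(g_3)) = ab^2.
S = (lcm/LT(g_1))·g_1 − (lcm/LT(g_3))·g_3 = -8a - 1/8b^3 + 9/8b^2 + 4b + 3.
Reduce S modulo (g_1, g_2, g_3, g_4) in that order:
  leading term a: subtract (4/3)·g_3 from -8a - 1/8b^3 + 9/8b^2 + 4b + 3 → -1/8b^3 + 9/8b^2 + 5b - 6
  leading term b^3: subtract (-2b)·g_4 from -1/8b^3 + 9/8b^2 + 5b - 6 → 77/8b^2 - 29/8b - 6
  leading term b^2: subtract (154)·g_4 from 77/8b^2 - 29/8b - 6 → -5265/8b + 5265/8
  leading term b: no divisor's leading term divides it; move -5265/8b to the remainder.
  leading term 1: no divisor's leading term divides it; move 5265/8 to the remainder.
The remainder -5265/8b + 5265/8 is nonzero, so it would be added as the next basis element.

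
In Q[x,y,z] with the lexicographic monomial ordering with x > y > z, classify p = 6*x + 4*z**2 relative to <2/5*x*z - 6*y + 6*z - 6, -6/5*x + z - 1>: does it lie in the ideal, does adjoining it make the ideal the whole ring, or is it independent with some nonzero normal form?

6*x + 4*z**2 is independent of I; its normal form modulo I is 4*z**2 + 5*z - 5.

First compute the reduced Gröbner basis of I by Buchberger's algorithm.
f_1 = 2/5*x*z - 6*y + 6*z - 6, LT = x*z.
f_2 = -6/5*x + z - 1, LT = x.

S(f_1,f_2): lcm = x*z. S = -15*y + 5/6*z**2 + 85/6*z - 15.
  leading term y: no divisor's leading term divides it; move -15*y to the remainder.
  leading term z**2: no divisor's leading term divides it; move 5/6*z**2 to the remainder.
  leading term z: no divisor's leading term divides it; move 85/6*z to the remainder.
  leading term 1: no divisor's leading term divides it; move -15 to the remainder.
  remainder -15*y + 5/6*z**2 + 85/6*z - 15 ≠ 0; add h_3 = -15*y + 5/6*z**2 + 85/6*z - 15 to the basis.

The other S-polynomials (S(f_1,h_3), S(f_2,h_3)) all reduce to 0 modulo the current basis, so we have a Gröbner basis.
Inter-reduce: drop elements whose leading term is divisible by another's, tail-reduce, and make monic.
Reduced Gröbner basis: {x - 5/6*z + 5/6, y - 1/18*z**2 - 17/18*z + 1}.
Label its elements g_1 = x - 5/6*z + 5/6, g_2 = y - 1/18*z**2 - 17/18*z + 1.

Reduce p = 6*x + 4*z**2 modulo G:
  leading term x: subtract (6)·g_1 from 6*x + 4*z**2 → 4*z**2 + 5*z - 5
  leading term z**2: no divisor's leading term divides it; move 4*z**2 to the remainder.
  leading term z: no divisor's leading term divides it; move 5*z to the remainder.
  leading term 1: no divisor's leading term divides it; move -5 to the remainder.
  normal form = 4*z**2 + 5*z - 5.
The normal form is nonzero, so p ∉ I. Since p minus its normal form lies in I, I + (p) = I + (r) where r = 4*z**2 + 5*z - 5; decide whether this ideal is the whole ring.
Run Buchberger on G together with r (pairs among the g_i already reduce to 0 since G is a Gröbner basis):
g_1 = x - 5/6*z + 5/6, LT = x.
g_2 = y - 1/18*z**2 - 17/18*z + 1, LT = y.
r = 4*z**2 + 5*z - 5, LT = z**2.

The S-polynomials (S(g_1,g_2), S(g_1,r), S(g_2,r)) all reduce to 0 modulo the current basis, so we have a Gröbner basis.
Inter-reduce: drop elements whose leading term is divisible by another's, tail-reduce, and make monic.
Reduced Gröbner basis: {x - 5/6*z + 5/6, y - 7/8*z + 67/72, z**2 + 5/4*z - 5/4}.
The reduced Gröbner basis of I + (p) is {x - 5/6*z + 5/6, y - 7/8*z + 67/72, z**2 + 5/4*z - 5/4} ≠ {1}, a proper ideal, so the enlarged system stays consistent: p is independent of I, with normal form 4*z**2 + 5*z - 5.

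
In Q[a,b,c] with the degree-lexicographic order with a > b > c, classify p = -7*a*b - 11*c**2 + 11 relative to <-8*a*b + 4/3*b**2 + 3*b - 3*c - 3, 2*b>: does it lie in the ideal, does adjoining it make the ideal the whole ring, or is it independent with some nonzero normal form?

-7*a*b - 11*c**2 + 11 lies in I (it reduces to 0).

First compute the reduced Gröbner basis of I by Buchberger's algorithm.
f_1 = -8*a*b + 4/3*b**2 + 3*b - 3*c - 3, LT = a*b.
f_2 = 2*b, LT = b.

S(f_1,f_2): lcm = a*b. S = -1/6*b**2 - 3/8*b + 3/8*c + 3/8.
  leading term b**2: subtract (-1/12*b)·f_2 from -1/6*b**2 - 3/8*b + 3/8*c + 3/8 → -3/8*b + 3/8*c + 3/8
  leading term b: subtract (-3/16)·f_2 from -3/8*b + 3/8*c + 3/8 → 3/8*c + 3/8
  leading term c: no divisor's leading term divides it; move 3/8*c to the remainder.
  leading term 1: no divisor's leading term divides it; move 3/8 to the remainder.
  remainder 3/8*c + 3/8 ≠ 0; add h_3 = 3/8*c + 3/8 to the basis.

The other S-polynomials (S(f_1,h_3), S(f_2,h_3)) all reduce to 0 modulo the current basis, so we have a Gröbner basis.
Inter-reduce: drop elements whose leading term is divisible by another's, tail-reduce, and make monic.
Reduced Gröbner basis: {b, c + 1}.
Label its elements g_1 = b, g_2 = c + 1.

Reduce p = -7*a*b - 11*c**2 + 11 modulo G:
  leading term a*b: subtract (-7*a)·g_1 from -7*a*b - 11*c**2 + 11 → -11*c**2 + 11
  leading term c**2: subtract (-11*c)·g_2 from -11*c**2 + 11 → 11*c + 11
  leading term c: subtract (11)·g_2 from 11*c + 11 → 0
  normal form = 0.
Since the normal form is 0, p ∈ I.

The remainder on division by a Gröbner basis is unique — it is the normal form.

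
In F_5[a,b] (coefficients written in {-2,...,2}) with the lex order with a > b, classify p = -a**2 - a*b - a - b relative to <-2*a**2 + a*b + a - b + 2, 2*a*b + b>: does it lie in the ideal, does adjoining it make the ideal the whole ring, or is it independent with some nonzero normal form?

Adjoining -a**2 - a*b - a - b makes the ideal the whole ring: the system is inconsistent.

First compute the reduced Gröbner basis of I by Buchberger's algorithm.
f_1 = -2*a**2 + a*b + a - b + 2, LT = a**2.
f_2 = 2*a*b + b, LT = a*b.

S(f_1,f_2): lcm = a**2*b. S = 2*a*b**2 - a*b - 2*b**2 - b.
  leading term a*b**2: subtract (b)·f_2 from 2*a*b**2 - a*b - 2*b**2 - b → -a*b + 2*b**2 - b
  leading term a*b: subtract (2)·f_2 from -a*b + 2*b**2 - b → 2*b**2 + 2*b
  leading term b**2: no divisor's leading term divides it; move 2*b**2 to the remainder.
  leading term b: no divisor's leading term divides it; move 2*b to the remainder.
  remainder 2*b**2 + 2*b ≠ 0; add h_3 = 2*b**2 + 2*b to the basis.

The other S-polynomials (S(f_1,h_3), S(f_2,h_3)) all reduce to 0 modulo the current basis, so we have a Gröbner basis.
Inter-reduce: drop elements whose leading term is divisible by another's, tail-reduce, and make monic.
Reduced Gröbner basis: {a**2 + 2*a + 2*b - 1, a*b - 2*b, b**2 + b}.
Label its elements g_1 = a**2 + 2*a + 2*b - 1, g_2 = a*b - 2*b, g_3 = b**2 + b.

Reduce p = -a**2 - a*b - a - b modulo G:
  leading term a**2: subtract (-1)·g_1 from -a**2 - a*b - a - b → -a*b + a + b - 1
  leading term a*b: subtract (-1)·g_2 from -a*b + a + b - 1 → a - b - 1
  leading term a: no divisor's leading term divides it; move a to the remainder.
  leading term b: no divisor's leading term divides it; move -b to the remainder.
  leading term 1: no divisor's leading term divides it; move -1 to the remainder.
  normal form = a - b - 1.
The normal form is nonzero, so p ∉ I. Since p minus its normal form lies in I, I + (p) = I + (r) where r = a - b - 1; decide whether this ideal is the whole ring.
Run Buchberger on G together with r (pairs among the g_i already reduce to 0 since G is a Gröbner basis):
g_1 = a**2 + 2*a + 2*b - 1, LT = a**2.
g_2 = a*b - 2*b, LT = a*b.
g_3 = b**2 + b, LT = b**2.
r = a - b - 1, LT = a.

S(g_1,r): lcm = a**2. S = a*b - 2*a + 2*b - 1.
  leading term a*b: subtract (1)·g_2 from a*b - 2*a + 2*b - 1 → -2*a - b - 1
  leading term a: subtract (-2)·r from -2*a - b - 1 → 2*b + 2
  leading term b: no divisor's leading term divides it; move 2*b to the remainder.
  leading term 1: no divisor's leading term divides it; move 2 to the remainder.
  remainder 2*b + 2 ≠ 0; add m_5 = 2*b + 2 to the basis.

S(g_2,r): lcm = a*b. S = b**2 - b.
  leading term b**2: subtract (1)·g_3 from b**2 - b → -2*b
  leading term b: subtract (-1)·m_5 from -2*b → 2
  leading term 1: no divisor's leading term divides it; move 2 to the remainder.
  remainder 2 ≠ 0; add m_6 = 2 to the basis.

The other S-polynomials (S(g_1,g_2), S(g_1,g_3), S(g_2,g_3), S(g_3,r), S(g_1,m_5), S(g_2,m_5), S(g_3,m_5), S(r,m_5), S(g_1,m_6), S(g_2,m_6), S(g_3,m_6), S(r,m_6), S(m_5,m_6)) all reduce to 0 modulo the current basis, so we have a Gröbner basis.
Inter-reduce: drop elements whose leading term is divisible by another's, tail-reduce, and make monic.
Reduced Gröbner basis: {1}.
The reduced Gröbner basis of I + (p) is {1}: the ideal is the whole ring, so the enlarged system has no common solution — adjoining p is inconsistent.

The remainder on division by a Gröbner basis is unique — it is the normal form.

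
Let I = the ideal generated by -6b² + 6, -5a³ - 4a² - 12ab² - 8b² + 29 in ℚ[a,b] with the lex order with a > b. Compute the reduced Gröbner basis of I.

f_1 = -6b² + 6, LT = b².
f_2 = -5a³ - 4a² - 12ab² - 8b² + 29, LT = a³.

The S-polynomials (S(f_1,f_2)) all reduce to 0 modulo the current basis, so we have a Gröbner basis.

G = {a³ + ⅘a² + 12/5a - 21/5, b² - 1}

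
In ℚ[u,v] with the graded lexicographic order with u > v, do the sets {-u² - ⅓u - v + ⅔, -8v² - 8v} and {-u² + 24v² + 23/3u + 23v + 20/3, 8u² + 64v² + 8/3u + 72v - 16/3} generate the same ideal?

For a fixed monomial order, each ideal has a unique reduced Gröbner basis; comparing bases decides equality.
Buchberger on the first generating set:
f_1 = -u² - ⅓u - v + ⅔, LT = u².
f_2 = -8v² - 8v, LT = v².

S(f_1,f_2): leading monomials are coprime, so the S-polynomial reduces to 0 (Buchberger's first criterion).
Every S-polynomial of the final basis reduces to 0, so we have a Gröbner basis.
Inter-reduce: drop elements whose leading term is divisible by another's, tail-reduce, and make monic.
Reduced Gröbner basis: {u² + ⅓u + v - ⅔, v² + v}.

Buchberger on the second generating set:
h_1 = -u² + 24v² + 23/3u + 23v + 20/3, LT = u².
h_2 = 8u² + 64v² + 8/3u + 72v - 16/3, LT = u².

S(h_1,h_2): lcm = u². S = -32v² - 8u - 32v - 6.
  leading term v²: no divisor's leading term divides it; move -32v² to the remainder.
  leading term u: no divisor's leading term divides it; move -8u to the remainder.
  leading term v: no divisor's leading term divides it; move -32v to the remainder.
  leading term 1: no divisor's leading term divides it; move -6 to the remainder.
  remainder -32v² - 8u - 32v - 6 ≠ 0; add k_3 = -32v² - 8u - 32v - 6 to the basis.

S(h_1,k_3): leading monomials are coprime, so the S-polynomial reduces to 0 (Buchberger's first criterion).
S(h_2,k_3): leading monomials are coprime, so the S-polynomial reduces to 0 (Buchberger's first criterion).
Every S-polynomial of the final basis reduces to 0, so we have a Gröbner basis.
Inter-reduce: drop elements whose leading term is divisible by another's, tail-reduce, and make monic.
Reduced Gröbner basis: {u² - 5/3u + v - 13/6, v² + ¼u + v + 3/16}.

These differ, so the ideals are not equal.

No, the ideals differ.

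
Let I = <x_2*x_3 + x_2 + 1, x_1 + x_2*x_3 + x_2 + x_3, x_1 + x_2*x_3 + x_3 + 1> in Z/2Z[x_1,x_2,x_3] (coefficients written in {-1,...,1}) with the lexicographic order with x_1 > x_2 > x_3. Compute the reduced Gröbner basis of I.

Buchberger's algorithm terminates because the ascending chain of leading-term ideals stabilizes.

f_1 = x_2*x_3 + x_2 + 1, LT = x_2*x_3.
f_2 = x_1 + x_2*x_3 + x_2 + x_3, LT = x_1.
f_3 = x_1 + x_2*x_3 + x_3 + 1, LT = x_1.

S(f_1,f_2): leading monomials are coprime, so the S-polynomial reduces to 0 (Buchberger's first criterion).
S(f_1,f_3): leading monomials are coprime, so the S-polynomial reduces to 0 (Buchberger's first criterion).
S(f_2,f_3): lcm = x_1. S = x_2 + 1.
  leading term x_2: no divisor's leading term divides it; move x_2 to the remainder.
  leading term 1: no divisor's leading term divides it; move 1 to the remainder.
  remainder x_2 + 1 ≠ 0; add g_4 = x_2 + 1 to the basis.

S(f_1,g_4): lcm = x_2*x_3. S = x_2 + x_3 + 1.
  leading term x_2: subtract (1)·g_4 from x_2 + x_3 + 1 → x_3
  leading term x_3: no divisor's leading term divides it; move x_3 to the remainder.
  remainder x_3 ≠ 0; add g_5 = x_3 to the basis.

S(f_2,g_4): leading monomials are coprime, so the S-polynomial reduces to 0 (Buchberger's first criterion).
S(f_3,g_4): leading monomials are coprime, so the S-polynomial reduces to 0 (Buchberger's first criterion).
S(f_1,g_5): lcm = x_2*x_3. S = x_2 + 1.
  leading term x_2: subtract (1)·g_4 from x_2 + 1 → 0
  remainder 0.

S(f_2,g_5): leading monomials are coprime, so the S-polynomial reduces to 0 (Buchberger's first criterion).
S(f_3,g_5): leading monomials are coprime, so the S-polynomial reduces to 0 (Buchberger's first criterion).
S(g_4,g_5): leading monomials are coprime, so the S-polynomial reduces to 0 (Buchberger's first criterion).
Every S-polynomial of the final basis reduces to 0, so we have a Gröbner basis.
Inter-reduce: drop elements whose leading term is divisible by another's, tail-reduce, and make monic.

G = {x_1 + 1, x_2 + 1, x_3}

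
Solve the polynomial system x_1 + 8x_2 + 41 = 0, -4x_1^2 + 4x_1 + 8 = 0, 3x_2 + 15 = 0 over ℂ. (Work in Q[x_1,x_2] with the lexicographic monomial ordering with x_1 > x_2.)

Compute a lex Gröbner basis by Buchberger's algorithm.
f_1 = x_1 + 8x_2 + 41, LT = x_1.
f_2 = -4x_1^2 + 4x_1 + 8, LT = x_1^2.
f_3 = 3x_2 + 15, LT = x_2.

The S-polynomials (S(f_1,f_2), S(f_1,f_3), S(f_2,f_3)) all reduce to 0 modulo the current basis, so we have a Gröbner basis.
Inter-reduce: drop elements whose leading term is divisible by another's, tail-reduce, and make monic.
Reduced Gröbner basis: {x_1 + 1, x_2 + 5}.

A lex Gröbner basis eliminates variables successively. Here x_2 + 5 depends only on x_2, with roots {-5}; lifting each root through the earlier basis elements recovers the full solutions.
  x_2 = -5: the earlier basis element becomes x_1 + 1 = 0, giving x_1 = -1 — point (-1, -5).

{(-1, -5)}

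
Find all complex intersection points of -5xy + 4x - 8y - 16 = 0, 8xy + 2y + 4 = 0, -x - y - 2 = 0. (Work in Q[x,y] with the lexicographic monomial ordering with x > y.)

{(0, -2)}

Compute a lex Gröbner basis by Buchberger's algorithm.
f_1 = -5xy + 4x - 8y - 16, LT = xy.
f_2 = 8xy + 2y + 4, LT = xy.
f_3 = -x - y - 2, LT = x.

S(f_1,f_2): lcm = xy. S = -4/5x + 27/20y + 27/10.
  leading term x: subtract (4/5)·f_3 from -4/5x + 27/20y + 27/10 → 43/20y + 43/10
  leading term y: no divisor's leading term divides it; move 43/20y to the remainder.
  leading term 1: no divisor's leading term divides it; move 43/10 to the remainder.
  remainder 43/20y + 43/10 ≠ 0; add h_4 = 43/20y + 43/10 to the basis.

The other S-polynomials (S(f_1,f_3), S(f_2,f_3), S(f_1,h_4), S(f_2,h_4), S(f_3,h_4)) all reduce to 0 modulo the current basis, so we have a Gröbner basis.
Inter-reduce: drop elements whose leading term is divisible by another's, tail-reduce, and make monic.
Reduced Gröbner basis: {x, y + 2}.

A lex Gröbner basis eliminates variables successively. Here y + 2 depends only on y, with roots {-2}; lifting each root through the earlier basis elements recovers the full solutions.
  y = -2: the earlier basis element becomes x = 0, giving x = 0 — point (0, -2).
This is the nonlinear analogue of row-reducing a linear system.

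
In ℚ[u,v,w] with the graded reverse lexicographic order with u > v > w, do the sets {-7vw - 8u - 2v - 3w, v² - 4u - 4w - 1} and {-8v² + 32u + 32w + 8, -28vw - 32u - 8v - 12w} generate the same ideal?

Two ideals are equal iff their reduced Gröbner bases coincide (the reduced basis is unique for a fixed ordering).
Buchberger on the first generating set:
f_1 = -7vw - 8u - 2v - 3w, LT = vw.
f_2 = v² - 4u - 4w - 1, LT = v².

S(f_1,f_2): lcm = v²w. S = 8/7uv + 2/7v² + 4uw + 3/7vw + 4w² + w.
  leading term uv: no divisor's leading term divides it; move 8/7uv to the remainder.
  leading term v²: subtract (2/7)·f_2 from 2/7v² + 4uw + 3/7vw + 4w² + w → 4uw + 3/7vw + 4w² + 8/7u + 15/7w + 2/7
  leading term uw: no divisor's leading term divides it; move 4uw to the remainder.
  leading term vw: subtract (-3/49)·f_1 from 3/7vw + 4w² + 8/7u + 15/7w + 2/7 → 4w² + 32/49u - 6/49v + 96/49w + 2/7
  leading term w²: no divisor's leading term divides it; move 4w² to the remainder.
  leading term u: no divisor's leading term divides it; move 32/49u to the remainder.
  leading term v: no divisor's leading term divides it; move -6/49v to the remainder.
  leading term w: no divisor's leading term divides it; move 96/49w to the remainder.
  leading term 1: no divisor's leading term divides it; move 2/7 to the remainder.
  remainder 8/7uv + 4uw + 4w² + 32/49u - 6/49v + 96/49w + 2/7 ≠ 0; add g_3 = 8/7uv + 4uw + 4w² + 32/49u - 6/49v + 96/49w + 2/7 to the basis.

S(f_1,g_3): lcm = uvw. S = -7/2uw² - 7/2w³ + 8/7u² + 2/7uv - 1/7uw + 3/28vw - 12/7w² - ¼w.
  leading term uw²: no divisor's leading term divides it; move -7/2uw² to the remainder.
  leading term w³: no divisor's leading term divides it; move -7/2w³ to the remainder.
  leading term u²: no divisor's leading term divides it; move 8/7u² to the remainder.
  leading term uv: subtract (¼)·g_3 from 2/7uv - 1/7uw + 3/28vw - 12/7w² - ¼w → -8/7uw + 3/28vw - 19/7w² - 8/49u + 3/98v - 145/196w - 1/14
  leading term uw: no divisor's leading term divides it; move -8/7uw to the remainder.
  leading term vw: subtract (-3/196)·f_1 from 3/28vw - 19/7w² - 8/49u + 3/98v - 145/196w - 1/14 → -19/7w² - 2/7u - 11/14w - 1/14
  leading term w²: no divisor's leading term divides it; move -19/7w² to the remainder.
  leading term u: no divisor's leading term divides it; move -2/7u to the remainder.
  leading term w: no divisor's leading term divides it; move -11/14w to the remainder.
  leading term 1: no divisor's leading term divides it; move -1/14 to the remainder.
  remainder -7/2uw² - 7/2w³ + 8/7u² - 8/7uw - 19/7w² - 2/7u - 11/14w - 1/14 ≠ 0; add g_4 = -7/2uw² - 7/2w³ + 8/7u² - 8/7uw - 19/7w² - 2/7u - 11/14w - 1/14 to the basis.

The other S-polynomials (S(f_2,g_3), S(f_1,g_4), S(f_2,g_4), S(g_3,g_4)) all reduce to 0 modulo the current basis, so we have a Gröbner basis.
Inter-reduce: drop elements whose leading term is divisible by another's, tail-reduce, and make monic.
Reduced Gröbner basis: {uw² + w³ - 16/49u² + 16/49uw + 38/49w² + 4/49u + 11/49w + 1/49, uv + 7/2uw + 7/2w² + 4/7u - 3/28v + 12/7w + ¼, v² - 4u - 4w - 1, vw + 8/7u + 2/7v + 3/7w}.

Buchberger on the second generating set:
h_1 = -8v² + 32u + 32w + 8, LT = v².
h_2 = -28vw - 32u - 8v - 12w, LT = vw.

S(h_1,h_2): lcm = v²w. S = -8/7uv - 2/7v² - 4uw - 3/7vw - 4w² - w.
  leading term uv: no divisor's leading term divides it; move -8/7uv to the remainder.
  leading term v²: subtract (1/28)·h_1 from -2/7v² - 4uw - 3/7vw - 4w² - w → -4uw - 3/7vw - 4w² - 8/7u - 15/7w - 2/7
  leading term uw: no divisor's leading term divides it; move -4uw to the remainder.
  leading term vw: subtract (3/196)·h_2 from -3/7vw - 4w² - 8/7u - 15/7w - 2/7 → -4w² - 32/49u + 6/49v - 96/49w - 2/7
  leading term w²: no divisor's leading term divides it; move -4w² to the remainder.
  leading term u: no divisor's leading term divides it; move -32/49u to the remainder.
  leading term v: no divisor's leading term divides it; move 6/49v to the remainder.
  leading term w: no divisor's leading term divides it; move -96/49w to the remainder.
  leading term 1: no divisor's leading term divides it; move -2/7 to the remainder.
  remainder -8/7uv - 4uw - 4w² - 32/49u + 6/49v - 96/49w - 2/7 ≠ 0; add k_3 = -8/7uv - 4uw - 4w² - 32/49u + 6/49v - 96/49w - 2/7 to the basis.

S(h_2,k_3): lcm = uvw. S = -7/2uw² - 7/2w³ + 8/7u² + 2/7uv - 1/7uw + 3/28vw - 12/7w² - ¼w.
  leading term uw²: no divisor's leading term divides it; move -7/2uw² to the remainder.
  leading term w³: no divisor's leading term divides it; move -7/2w³ to the remainder.
  leading term u²: no divisor's leading term divides it; move 8/7u² to the remainder.
  leading term uv: subtract (-¼)·k_3 from 2/7uv - 1/7uw + 3/28vw - 12/7w² - ¼w → -8/7uw + 3/28vw - 19/7w² - 8/49u + 3/98v - 145/196w - 1/14
  leading term uw: no divisor's leading term divides it; move -8/7uw to the remainder.
  leading term vw: subtract (-3/784)·h_2 from 3/28vw - 19/7w² - 8/49u + 3/98v - 145/196w - 1/14 → -19/7w² - 2/7u - 11/14w - 1/14
  leading term w²: no divisor's leading term divides it; move -19/7w² to the remainder.
  leading term u: no divisor's leading term divides it; move -2/7u to the remainder.
  leading term w: no divisor's leading term divides it; move -11/14w to the remainder.
  leading term 1: no divisor's leading term divides it; move -1/14 to the remainder.
  remainder -7/2uw² - 7/2w³ + 8/7u² - 8/7uw - 19/7w² - 2/7u - 11/14w - 1/14 ≠ 0; add k_4 = -7/2uw² - 7/2w³ + 8/7u² - 8/7uw - 19/7w² - 2/7u - 11/14w - 1/14 to the basis.

The other S-polynomials (S(h_1,k_3), S(h_1,k_4), S(h_2,k_4), S(k_3,k_4)) all reduce to 0 modulo the current basis, so we have a Gröbner basis.
Inter-reduce: drop elements whose leading term is divisible by another's, tail-reduce, and make monic.
Reduced Gröbner basis: {uw² + w³ - 16/49u² + 16/49uw + 38/49w² + 4/49u + 11/49w + 1/49, uv + 7/2uw + 7/2w² + 4/7u - 3/28v + 12/7w + ¼, v² - 4u - 4w - 1, vw + 8/7u + 2/7v + 3/7w}.

These coincide, so the ideals are equal.

Yes, the ideals are equal.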